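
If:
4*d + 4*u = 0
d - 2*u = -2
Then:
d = -2/3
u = 2/3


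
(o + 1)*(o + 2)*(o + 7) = o^3 + 10*o^2 + 23*o + 14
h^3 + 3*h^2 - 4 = (h - 1)*(h + 2)^2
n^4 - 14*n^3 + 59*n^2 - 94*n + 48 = (n - 8)*(n - 3)*(n - 2)*(n - 1)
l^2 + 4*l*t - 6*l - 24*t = (l - 6)*(l + 4*t)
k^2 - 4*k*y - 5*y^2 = (k - 5*y)*(k + y)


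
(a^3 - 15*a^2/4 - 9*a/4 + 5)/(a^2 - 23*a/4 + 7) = (4*a^2 + a - 5)/(4*a - 7)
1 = 1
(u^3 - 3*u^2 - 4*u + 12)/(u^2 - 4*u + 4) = (u^2 - u - 6)/(u - 2)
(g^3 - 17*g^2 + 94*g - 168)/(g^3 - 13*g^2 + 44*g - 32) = (g^2 - 13*g + 42)/(g^2 - 9*g + 8)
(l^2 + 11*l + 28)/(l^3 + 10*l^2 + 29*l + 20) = (l + 7)/(l^2 + 6*l + 5)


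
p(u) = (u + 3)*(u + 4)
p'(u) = 2*u + 7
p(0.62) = 16.72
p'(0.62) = 8.24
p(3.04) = 42.52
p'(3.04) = 13.08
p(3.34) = 46.54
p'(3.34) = 13.68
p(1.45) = 24.25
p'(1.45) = 9.90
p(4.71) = 67.15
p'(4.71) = 16.42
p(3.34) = 46.54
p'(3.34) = 13.68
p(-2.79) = 0.25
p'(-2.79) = 1.42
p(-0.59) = 8.22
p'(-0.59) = 5.82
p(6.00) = 90.00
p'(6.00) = 19.00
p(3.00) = 42.00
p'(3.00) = 13.00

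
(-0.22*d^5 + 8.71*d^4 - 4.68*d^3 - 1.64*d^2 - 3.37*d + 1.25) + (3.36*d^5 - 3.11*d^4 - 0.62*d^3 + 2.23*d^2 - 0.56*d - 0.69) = 3.14*d^5 + 5.6*d^4 - 5.3*d^3 + 0.59*d^2 - 3.93*d + 0.56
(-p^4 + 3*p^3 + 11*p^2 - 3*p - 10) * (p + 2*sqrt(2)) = -p^5 - 2*sqrt(2)*p^4 + 3*p^4 + 6*sqrt(2)*p^3 + 11*p^3 - 3*p^2 + 22*sqrt(2)*p^2 - 10*p - 6*sqrt(2)*p - 20*sqrt(2)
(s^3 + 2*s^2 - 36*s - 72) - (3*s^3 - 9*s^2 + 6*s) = -2*s^3 + 11*s^2 - 42*s - 72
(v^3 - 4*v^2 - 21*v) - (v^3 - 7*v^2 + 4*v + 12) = 3*v^2 - 25*v - 12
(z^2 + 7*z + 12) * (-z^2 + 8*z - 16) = -z^4 + z^3 + 28*z^2 - 16*z - 192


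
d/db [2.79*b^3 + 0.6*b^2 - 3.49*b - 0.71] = 8.37*b^2 + 1.2*b - 3.49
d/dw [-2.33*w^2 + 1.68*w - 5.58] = 1.68 - 4.66*w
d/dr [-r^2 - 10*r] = -2*r - 10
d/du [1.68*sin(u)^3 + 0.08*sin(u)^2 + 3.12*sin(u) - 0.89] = (5.04*sin(u)^2 + 0.16*sin(u) + 3.12)*cos(u)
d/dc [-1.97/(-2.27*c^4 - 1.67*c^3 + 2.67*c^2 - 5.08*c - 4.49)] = (-17.8876*c^3 - 9.8697*c^2 + 10.5198*c - 10.0076)/(2.27*c^4 + 1.67*c^3 - 2.67*c^2 + 5.08*c + 4.49)^2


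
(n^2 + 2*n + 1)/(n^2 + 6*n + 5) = (n + 1)/(n + 5)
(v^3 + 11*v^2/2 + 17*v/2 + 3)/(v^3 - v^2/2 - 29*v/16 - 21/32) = 16*(v^2 + 5*v + 6)/(16*v^2 - 16*v - 21)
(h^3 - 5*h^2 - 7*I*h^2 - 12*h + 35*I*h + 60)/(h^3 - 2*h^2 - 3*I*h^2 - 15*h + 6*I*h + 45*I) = (h - 4*I)/(h + 3)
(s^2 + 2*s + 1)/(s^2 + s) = (s + 1)/s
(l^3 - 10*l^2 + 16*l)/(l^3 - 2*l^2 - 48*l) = (l - 2)/(l + 6)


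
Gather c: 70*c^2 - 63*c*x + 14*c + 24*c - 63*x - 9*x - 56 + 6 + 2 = 70*c^2 + c*(38 - 63*x) - 72*x - 48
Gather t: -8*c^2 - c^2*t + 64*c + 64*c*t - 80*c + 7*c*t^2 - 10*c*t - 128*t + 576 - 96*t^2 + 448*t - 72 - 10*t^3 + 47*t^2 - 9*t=-8*c^2 - 16*c - 10*t^3 + t^2*(7*c - 49) + t*(-c^2 + 54*c + 311) + 504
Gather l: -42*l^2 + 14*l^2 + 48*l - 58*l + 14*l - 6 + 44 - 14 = -28*l^2 + 4*l + 24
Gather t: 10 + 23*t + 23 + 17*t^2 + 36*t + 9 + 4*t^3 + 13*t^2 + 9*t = 4*t^3 + 30*t^2 + 68*t + 42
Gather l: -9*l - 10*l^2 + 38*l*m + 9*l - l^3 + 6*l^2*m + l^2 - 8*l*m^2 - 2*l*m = -l^3 + l^2*(6*m - 9) + l*(-8*m^2 + 36*m)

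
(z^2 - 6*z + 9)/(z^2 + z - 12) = (z - 3)/(z + 4)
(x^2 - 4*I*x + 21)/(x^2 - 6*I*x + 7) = (x + 3*I)/(x + I)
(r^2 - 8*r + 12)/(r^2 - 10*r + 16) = (r - 6)/(r - 8)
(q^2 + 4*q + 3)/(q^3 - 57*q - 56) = (q + 3)/(q^2 - q - 56)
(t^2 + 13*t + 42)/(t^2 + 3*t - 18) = (t + 7)/(t - 3)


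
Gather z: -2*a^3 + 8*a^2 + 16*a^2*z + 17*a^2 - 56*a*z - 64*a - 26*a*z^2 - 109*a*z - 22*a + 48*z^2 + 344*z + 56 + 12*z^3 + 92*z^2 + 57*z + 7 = -2*a^3 + 25*a^2 - 86*a + 12*z^3 + z^2*(140 - 26*a) + z*(16*a^2 - 165*a + 401) + 63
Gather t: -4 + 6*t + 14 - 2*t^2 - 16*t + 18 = -2*t^2 - 10*t + 28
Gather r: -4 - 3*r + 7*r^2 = 7*r^2 - 3*r - 4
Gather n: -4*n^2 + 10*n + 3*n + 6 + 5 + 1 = -4*n^2 + 13*n + 12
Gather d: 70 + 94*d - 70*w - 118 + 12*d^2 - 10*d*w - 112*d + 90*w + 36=12*d^2 + d*(-10*w - 18) + 20*w - 12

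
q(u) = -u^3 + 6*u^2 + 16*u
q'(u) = -3*u^2 + 12*u + 16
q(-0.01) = -0.16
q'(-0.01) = 15.88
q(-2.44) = 11.21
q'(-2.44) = -31.14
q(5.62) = 101.92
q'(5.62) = -11.31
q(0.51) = 9.59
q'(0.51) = 21.34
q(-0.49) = -6.28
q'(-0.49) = 9.40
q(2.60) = 64.58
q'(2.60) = 26.92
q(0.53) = 10.02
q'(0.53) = 21.52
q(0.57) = 10.88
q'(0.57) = 21.87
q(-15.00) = 4485.00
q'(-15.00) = -839.00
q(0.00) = 0.00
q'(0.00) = 16.00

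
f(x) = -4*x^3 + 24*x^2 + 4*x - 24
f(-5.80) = 1540.61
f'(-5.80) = -678.08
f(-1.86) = 77.33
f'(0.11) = 9.13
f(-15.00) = 18816.00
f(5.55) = 53.64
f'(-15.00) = -3416.00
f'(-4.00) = -380.00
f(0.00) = -24.00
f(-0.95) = -2.71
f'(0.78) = 34.14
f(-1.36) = 25.01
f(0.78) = -8.18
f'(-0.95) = -52.43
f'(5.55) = -99.23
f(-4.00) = 600.00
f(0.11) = -23.27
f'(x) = -12*x^2 + 48*x + 4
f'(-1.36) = -83.48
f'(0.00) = 4.00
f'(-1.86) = -126.80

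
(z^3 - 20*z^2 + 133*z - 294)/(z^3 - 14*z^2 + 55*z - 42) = (z - 7)/(z - 1)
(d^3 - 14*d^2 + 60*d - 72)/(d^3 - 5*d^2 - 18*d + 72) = (d^2 - 8*d + 12)/(d^2 + d - 12)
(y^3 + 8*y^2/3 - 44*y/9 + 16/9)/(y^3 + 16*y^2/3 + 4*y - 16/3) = (y - 2/3)/(y + 2)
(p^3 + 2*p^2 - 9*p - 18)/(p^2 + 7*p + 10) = (p^2 - 9)/(p + 5)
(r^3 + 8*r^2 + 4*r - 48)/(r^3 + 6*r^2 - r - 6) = (r^2 + 2*r - 8)/(r^2 - 1)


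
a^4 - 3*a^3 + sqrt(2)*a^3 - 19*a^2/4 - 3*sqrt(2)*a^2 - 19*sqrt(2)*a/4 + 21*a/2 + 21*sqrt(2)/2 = (a - 7/2)*(a - 3/2)*(a + 2)*(a + sqrt(2))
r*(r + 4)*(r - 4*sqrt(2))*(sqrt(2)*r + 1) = sqrt(2)*r^4 - 7*r^3 + 4*sqrt(2)*r^3 - 28*r^2 - 4*sqrt(2)*r^2 - 16*sqrt(2)*r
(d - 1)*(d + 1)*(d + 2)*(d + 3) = d^4 + 5*d^3 + 5*d^2 - 5*d - 6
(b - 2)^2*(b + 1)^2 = b^4 - 2*b^3 - 3*b^2 + 4*b + 4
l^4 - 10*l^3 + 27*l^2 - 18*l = l*(l - 6)*(l - 3)*(l - 1)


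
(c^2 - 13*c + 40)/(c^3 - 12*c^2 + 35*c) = (c - 8)/(c*(c - 7))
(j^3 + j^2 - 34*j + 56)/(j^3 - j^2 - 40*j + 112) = (j - 2)/(j - 4)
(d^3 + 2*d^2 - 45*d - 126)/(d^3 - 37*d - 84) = (d + 6)/(d + 4)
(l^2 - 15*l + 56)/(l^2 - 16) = (l^2 - 15*l + 56)/(l^2 - 16)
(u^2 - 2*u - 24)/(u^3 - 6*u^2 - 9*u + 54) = (u + 4)/(u^2 - 9)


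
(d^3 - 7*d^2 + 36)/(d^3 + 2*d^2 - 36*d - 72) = (d - 3)/(d + 6)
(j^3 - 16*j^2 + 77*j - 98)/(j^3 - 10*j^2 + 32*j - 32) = (j^2 - 14*j + 49)/(j^2 - 8*j + 16)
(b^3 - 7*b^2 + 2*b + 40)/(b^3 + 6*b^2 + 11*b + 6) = (b^2 - 9*b + 20)/(b^2 + 4*b + 3)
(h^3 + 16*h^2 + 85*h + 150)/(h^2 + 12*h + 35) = (h^2 + 11*h + 30)/(h + 7)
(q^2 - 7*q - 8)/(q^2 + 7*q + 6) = (q - 8)/(q + 6)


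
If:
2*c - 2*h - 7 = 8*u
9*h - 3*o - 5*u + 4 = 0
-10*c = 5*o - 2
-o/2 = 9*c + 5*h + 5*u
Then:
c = 697/770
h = -431/385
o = -543/385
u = -142/385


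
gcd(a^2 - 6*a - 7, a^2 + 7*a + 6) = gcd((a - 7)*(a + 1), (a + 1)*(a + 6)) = a + 1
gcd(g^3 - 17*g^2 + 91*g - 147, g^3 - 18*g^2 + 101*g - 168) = g^2 - 10*g + 21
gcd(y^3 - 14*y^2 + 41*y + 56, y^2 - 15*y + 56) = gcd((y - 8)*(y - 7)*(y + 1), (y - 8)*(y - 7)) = y^2 - 15*y + 56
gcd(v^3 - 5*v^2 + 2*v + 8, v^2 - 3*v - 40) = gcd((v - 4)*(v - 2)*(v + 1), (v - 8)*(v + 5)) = 1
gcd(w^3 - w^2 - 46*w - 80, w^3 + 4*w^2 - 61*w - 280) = w^2 - 3*w - 40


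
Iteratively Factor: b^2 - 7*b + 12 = (b - 4)*(b - 3)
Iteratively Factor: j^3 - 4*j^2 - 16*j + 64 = (j - 4)*(j^2 - 16) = (j - 4)^2*(j + 4)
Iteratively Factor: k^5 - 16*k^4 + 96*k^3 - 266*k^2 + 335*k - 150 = (k - 5)*(k^4 - 11*k^3 + 41*k^2 - 61*k + 30) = (k - 5)*(k - 1)*(k^3 - 10*k^2 + 31*k - 30) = (k - 5)^2*(k - 1)*(k^2 - 5*k + 6) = (k - 5)^2*(k - 3)*(k - 1)*(k - 2)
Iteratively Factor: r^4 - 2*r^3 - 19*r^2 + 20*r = (r - 5)*(r^3 + 3*r^2 - 4*r) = r*(r - 5)*(r^2 + 3*r - 4) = r*(r - 5)*(r - 1)*(r + 4)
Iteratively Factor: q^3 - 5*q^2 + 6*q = (q - 3)*(q^2 - 2*q) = (q - 3)*(q - 2)*(q)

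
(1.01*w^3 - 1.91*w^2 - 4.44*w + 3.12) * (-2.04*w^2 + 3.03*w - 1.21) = -2.0604*w^5 + 6.9567*w^4 + 2.0482*w^3 - 17.5069*w^2 + 14.826*w - 3.7752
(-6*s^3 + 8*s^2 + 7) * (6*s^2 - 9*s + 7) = -36*s^5 + 102*s^4 - 114*s^3 + 98*s^2 - 63*s + 49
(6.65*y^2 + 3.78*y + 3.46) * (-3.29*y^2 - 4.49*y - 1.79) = -21.8785*y^4 - 42.2947*y^3 - 40.2591*y^2 - 22.3016*y - 6.1934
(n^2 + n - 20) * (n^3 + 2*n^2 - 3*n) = n^5 + 3*n^4 - 21*n^3 - 43*n^2 + 60*n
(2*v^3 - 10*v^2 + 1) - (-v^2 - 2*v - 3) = 2*v^3 - 9*v^2 + 2*v + 4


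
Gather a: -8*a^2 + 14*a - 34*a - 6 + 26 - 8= -8*a^2 - 20*a + 12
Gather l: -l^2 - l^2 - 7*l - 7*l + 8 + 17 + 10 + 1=-2*l^2 - 14*l + 36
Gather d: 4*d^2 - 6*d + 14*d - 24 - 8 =4*d^2 + 8*d - 32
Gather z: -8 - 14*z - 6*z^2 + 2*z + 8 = -6*z^2 - 12*z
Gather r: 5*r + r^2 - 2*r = r^2 + 3*r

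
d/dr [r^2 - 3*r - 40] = 2*r - 3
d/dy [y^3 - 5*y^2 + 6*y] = 3*y^2 - 10*y + 6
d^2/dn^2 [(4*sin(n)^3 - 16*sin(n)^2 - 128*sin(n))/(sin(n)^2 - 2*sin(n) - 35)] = 4*(-sin(n)^7 + 6*sin(n)^6 + 94*sin(n)^5 - 130*sin(n)^4 - 3467*sin(n)^3 + 16940*sin(n)^2 + 39830*sin(n) - 5320)/((sin(n) - 7)^3*(sin(n) + 5)^3)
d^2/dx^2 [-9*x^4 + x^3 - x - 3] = 6*x*(1 - 18*x)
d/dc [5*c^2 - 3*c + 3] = 10*c - 3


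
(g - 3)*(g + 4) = g^2 + g - 12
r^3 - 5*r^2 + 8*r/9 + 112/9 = (r - 4)*(r - 7/3)*(r + 4/3)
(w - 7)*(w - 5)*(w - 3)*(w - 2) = w^4 - 17*w^3 + 101*w^2 - 247*w + 210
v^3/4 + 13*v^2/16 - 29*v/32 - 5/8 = (v/4 + 1)*(v - 5/4)*(v + 1/2)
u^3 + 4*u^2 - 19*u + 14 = (u - 2)*(u - 1)*(u + 7)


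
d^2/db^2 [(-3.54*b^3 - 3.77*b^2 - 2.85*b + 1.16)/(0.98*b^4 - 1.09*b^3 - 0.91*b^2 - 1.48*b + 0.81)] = (-6.79963200000002*b^9 - 21.724248*b^8 - 27.624828*b^7 - 9.55041799999995*b^6 - 6.15057000000002*b^5 + 26.962254*b^4 + 4.230188*b^3 - 15.464118*b^2 - 11.021262*b - 4.988354)/(0.941192*b^12 - 3.140508*b^11 + 0.871122*b^10 + 0.273167000000002*b^9 + 11.010489*b^8 - 5.255319*b^7 - 4.568932*b^6 - 13.067682*b^5 + 5.801577*b^4 + 1.158209*b^3 + 3.531519*b^2 - 2.913084*b + 0.531441)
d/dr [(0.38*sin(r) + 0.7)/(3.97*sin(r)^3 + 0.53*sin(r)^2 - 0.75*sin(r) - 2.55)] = (-3.0049*sin(r) + 0.7543*sin(3*r) + 4.2692*cos(2*r) - 4.7132)*cos(r)/(3.97*sin(r)^3 + 0.53*sin(r)^2 - 0.75*sin(r) - 2.55)^2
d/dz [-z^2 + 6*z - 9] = 6 - 2*z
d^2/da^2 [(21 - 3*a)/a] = 42/a^3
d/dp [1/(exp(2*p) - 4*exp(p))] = 2*(2 - exp(p))*exp(-p)/(exp(p) - 4)^2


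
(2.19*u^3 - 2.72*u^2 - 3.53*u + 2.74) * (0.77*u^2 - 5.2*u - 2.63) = 1.6863*u^5 - 13.4824*u^4 + 5.6662*u^3 + 27.6194*u^2 - 4.9641*u - 7.2062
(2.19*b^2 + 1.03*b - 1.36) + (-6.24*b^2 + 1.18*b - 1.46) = -4.05*b^2 + 2.21*b - 2.82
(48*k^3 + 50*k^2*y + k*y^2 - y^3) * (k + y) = 48*k^4 + 98*k^3*y + 51*k^2*y^2 - y^4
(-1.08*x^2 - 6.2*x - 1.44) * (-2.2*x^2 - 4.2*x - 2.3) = 2.376*x^4 + 18.176*x^3 + 31.692*x^2 + 20.308*x + 3.312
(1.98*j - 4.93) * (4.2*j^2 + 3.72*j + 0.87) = 8.316*j^3 - 13.3404*j^2 - 16.617*j - 4.2891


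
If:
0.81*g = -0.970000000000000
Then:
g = -1.20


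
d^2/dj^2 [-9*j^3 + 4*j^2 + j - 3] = 8 - 54*j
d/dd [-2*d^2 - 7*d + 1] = -4*d - 7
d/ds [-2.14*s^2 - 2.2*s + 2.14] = -4.28*s - 2.2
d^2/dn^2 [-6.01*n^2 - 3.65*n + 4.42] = -12.0200000000000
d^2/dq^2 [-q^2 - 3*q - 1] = -2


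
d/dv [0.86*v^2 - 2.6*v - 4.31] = 1.72*v - 2.6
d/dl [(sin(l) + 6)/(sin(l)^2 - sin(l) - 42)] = -cos(l)/(sin(l) - 7)^2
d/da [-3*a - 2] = -3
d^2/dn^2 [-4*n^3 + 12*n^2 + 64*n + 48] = 24 - 24*n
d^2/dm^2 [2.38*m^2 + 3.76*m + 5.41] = 4.76000000000000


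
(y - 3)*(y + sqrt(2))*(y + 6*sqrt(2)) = y^3 - 3*y^2 + 7*sqrt(2)*y^2 - 21*sqrt(2)*y + 12*y - 36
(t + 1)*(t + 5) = t^2 + 6*t + 5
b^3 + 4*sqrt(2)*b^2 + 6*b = b*(b + sqrt(2))*(b + 3*sqrt(2))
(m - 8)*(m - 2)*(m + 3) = m^3 - 7*m^2 - 14*m + 48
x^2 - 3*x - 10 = (x - 5)*(x + 2)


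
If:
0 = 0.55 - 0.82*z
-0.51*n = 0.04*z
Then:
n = -0.05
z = 0.67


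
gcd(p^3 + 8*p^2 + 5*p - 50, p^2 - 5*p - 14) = 1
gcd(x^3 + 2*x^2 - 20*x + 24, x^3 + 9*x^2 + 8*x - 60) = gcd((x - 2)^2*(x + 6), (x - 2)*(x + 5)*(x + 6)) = x^2 + 4*x - 12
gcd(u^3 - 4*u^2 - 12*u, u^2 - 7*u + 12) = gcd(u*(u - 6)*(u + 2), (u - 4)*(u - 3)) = 1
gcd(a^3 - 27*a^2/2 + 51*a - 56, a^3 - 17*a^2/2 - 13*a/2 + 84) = a^2 - 23*a/2 + 28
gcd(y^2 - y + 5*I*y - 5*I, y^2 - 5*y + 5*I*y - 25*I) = y + 5*I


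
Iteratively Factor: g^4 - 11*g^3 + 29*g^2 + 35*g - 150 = (g - 5)*(g^3 - 6*g^2 - g + 30) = (g - 5)*(g - 3)*(g^2 - 3*g - 10) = (g - 5)*(g - 3)*(g + 2)*(g - 5)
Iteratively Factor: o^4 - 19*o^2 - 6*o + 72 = (o - 2)*(o^3 + 2*o^2 - 15*o - 36) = (o - 4)*(o - 2)*(o^2 + 6*o + 9) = (o - 4)*(o - 2)*(o + 3)*(o + 3)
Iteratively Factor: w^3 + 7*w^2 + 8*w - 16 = (w - 1)*(w^2 + 8*w + 16) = (w - 1)*(w + 4)*(w + 4)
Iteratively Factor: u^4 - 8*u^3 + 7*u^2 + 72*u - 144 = (u - 4)*(u^3 - 4*u^2 - 9*u + 36) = (u - 4)*(u - 3)*(u^2 - u - 12) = (u - 4)^2*(u - 3)*(u + 3)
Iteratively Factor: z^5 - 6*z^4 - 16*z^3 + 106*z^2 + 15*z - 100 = (z + 1)*(z^4 - 7*z^3 - 9*z^2 + 115*z - 100) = (z - 1)*(z + 1)*(z^3 - 6*z^2 - 15*z + 100) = (z - 5)*(z - 1)*(z + 1)*(z^2 - z - 20) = (z - 5)*(z - 1)*(z + 1)*(z + 4)*(z - 5)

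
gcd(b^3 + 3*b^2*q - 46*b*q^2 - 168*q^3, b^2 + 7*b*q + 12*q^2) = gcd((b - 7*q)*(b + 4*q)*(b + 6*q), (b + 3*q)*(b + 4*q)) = b + 4*q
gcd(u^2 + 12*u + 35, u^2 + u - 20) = u + 5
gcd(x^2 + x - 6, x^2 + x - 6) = x^2 + x - 6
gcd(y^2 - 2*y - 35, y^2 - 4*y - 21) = y - 7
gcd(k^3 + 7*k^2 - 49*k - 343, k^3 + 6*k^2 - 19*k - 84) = k + 7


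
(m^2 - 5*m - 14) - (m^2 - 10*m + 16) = 5*m - 30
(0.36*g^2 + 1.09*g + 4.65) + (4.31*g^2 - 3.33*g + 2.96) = 4.67*g^2 - 2.24*g + 7.61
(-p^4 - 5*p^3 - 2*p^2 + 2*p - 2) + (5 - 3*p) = -p^4 - 5*p^3 - 2*p^2 - p + 3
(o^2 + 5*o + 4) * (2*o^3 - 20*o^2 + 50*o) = 2*o^5 - 10*o^4 - 42*o^3 + 170*o^2 + 200*o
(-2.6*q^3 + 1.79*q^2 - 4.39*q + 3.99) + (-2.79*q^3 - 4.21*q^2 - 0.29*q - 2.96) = -5.39*q^3 - 2.42*q^2 - 4.68*q + 1.03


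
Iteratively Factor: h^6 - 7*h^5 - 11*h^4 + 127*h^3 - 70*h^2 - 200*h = (h + 4)*(h^5 - 11*h^4 + 33*h^3 - 5*h^2 - 50*h) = (h - 5)*(h + 4)*(h^4 - 6*h^3 + 3*h^2 + 10*h) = (h - 5)^2*(h + 4)*(h^3 - h^2 - 2*h) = h*(h - 5)^2*(h + 4)*(h^2 - h - 2) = h*(h - 5)^2*(h - 2)*(h + 4)*(h + 1)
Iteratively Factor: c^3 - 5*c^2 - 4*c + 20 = (c - 2)*(c^2 - 3*c - 10) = (c - 2)*(c + 2)*(c - 5)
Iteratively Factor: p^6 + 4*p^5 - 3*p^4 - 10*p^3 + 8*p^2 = (p + 4)*(p^5 - 3*p^3 + 2*p^2) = p*(p + 4)*(p^4 - 3*p^2 + 2*p) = p*(p + 2)*(p + 4)*(p^3 - 2*p^2 + p) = p*(p - 1)*(p + 2)*(p + 4)*(p^2 - p) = p^2*(p - 1)*(p + 2)*(p + 4)*(p - 1)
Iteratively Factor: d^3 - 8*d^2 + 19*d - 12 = (d - 3)*(d^2 - 5*d + 4) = (d - 4)*(d - 3)*(d - 1)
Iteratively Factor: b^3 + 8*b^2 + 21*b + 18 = (b + 2)*(b^2 + 6*b + 9) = (b + 2)*(b + 3)*(b + 3)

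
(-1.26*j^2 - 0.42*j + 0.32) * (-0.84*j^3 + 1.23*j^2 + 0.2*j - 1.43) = 1.0584*j^5 - 1.197*j^4 - 1.0374*j^3 + 2.1114*j^2 + 0.6646*j - 0.4576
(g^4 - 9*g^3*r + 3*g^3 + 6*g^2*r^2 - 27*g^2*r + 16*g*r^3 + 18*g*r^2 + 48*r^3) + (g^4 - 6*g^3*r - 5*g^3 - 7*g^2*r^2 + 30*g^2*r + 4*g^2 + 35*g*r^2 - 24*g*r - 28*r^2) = 2*g^4 - 15*g^3*r - 2*g^3 - g^2*r^2 + 3*g^2*r + 4*g^2 + 16*g*r^3 + 53*g*r^2 - 24*g*r + 48*r^3 - 28*r^2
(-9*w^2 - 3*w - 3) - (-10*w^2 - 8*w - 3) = w^2 + 5*w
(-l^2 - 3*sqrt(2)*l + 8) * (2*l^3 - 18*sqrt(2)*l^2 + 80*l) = -2*l^5 + 12*sqrt(2)*l^4 + 44*l^3 - 384*sqrt(2)*l^2 + 640*l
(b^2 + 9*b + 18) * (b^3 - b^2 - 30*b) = b^5 + 8*b^4 - 21*b^3 - 288*b^2 - 540*b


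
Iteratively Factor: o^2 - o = (o)*(o - 1)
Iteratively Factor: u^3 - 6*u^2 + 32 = (u - 4)*(u^2 - 2*u - 8) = (u - 4)*(u + 2)*(u - 4)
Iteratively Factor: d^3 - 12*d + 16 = (d - 2)*(d^2 + 2*d - 8) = (d - 2)*(d + 4)*(d - 2)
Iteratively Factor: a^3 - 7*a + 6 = (a - 2)*(a^2 + 2*a - 3) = (a - 2)*(a + 3)*(a - 1)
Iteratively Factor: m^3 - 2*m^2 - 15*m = (m - 5)*(m^2 + 3*m) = m*(m - 5)*(m + 3)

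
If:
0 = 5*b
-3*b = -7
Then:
No Solution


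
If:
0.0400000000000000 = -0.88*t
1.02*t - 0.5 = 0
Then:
No Solution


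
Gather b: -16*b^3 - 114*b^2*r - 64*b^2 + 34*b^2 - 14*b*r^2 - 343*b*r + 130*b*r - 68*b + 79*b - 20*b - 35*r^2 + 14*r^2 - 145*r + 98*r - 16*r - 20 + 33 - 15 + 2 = -16*b^3 + b^2*(-114*r - 30) + b*(-14*r^2 - 213*r - 9) - 21*r^2 - 63*r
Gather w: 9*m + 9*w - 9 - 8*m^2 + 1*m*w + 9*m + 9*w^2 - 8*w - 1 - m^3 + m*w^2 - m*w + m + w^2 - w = -m^3 - 8*m^2 + 19*m + w^2*(m + 10) - 10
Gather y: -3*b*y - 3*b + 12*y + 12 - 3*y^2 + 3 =-3*b - 3*y^2 + y*(12 - 3*b) + 15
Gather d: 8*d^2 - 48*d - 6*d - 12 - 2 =8*d^2 - 54*d - 14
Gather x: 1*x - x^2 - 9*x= -x^2 - 8*x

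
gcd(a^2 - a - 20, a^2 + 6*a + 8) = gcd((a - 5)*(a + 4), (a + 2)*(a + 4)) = a + 4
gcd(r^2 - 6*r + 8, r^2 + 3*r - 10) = r - 2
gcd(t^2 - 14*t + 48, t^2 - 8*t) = t - 8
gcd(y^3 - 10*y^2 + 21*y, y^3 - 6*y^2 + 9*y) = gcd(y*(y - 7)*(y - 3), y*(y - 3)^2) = y^2 - 3*y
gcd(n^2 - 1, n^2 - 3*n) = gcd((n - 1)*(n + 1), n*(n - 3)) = 1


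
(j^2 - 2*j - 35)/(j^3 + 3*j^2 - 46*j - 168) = (j + 5)/(j^2 + 10*j + 24)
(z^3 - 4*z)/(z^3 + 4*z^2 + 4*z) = (z - 2)/(z + 2)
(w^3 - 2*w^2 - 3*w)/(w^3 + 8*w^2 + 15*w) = (w^2 - 2*w - 3)/(w^2 + 8*w + 15)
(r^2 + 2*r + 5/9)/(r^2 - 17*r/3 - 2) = (r + 5/3)/(r - 6)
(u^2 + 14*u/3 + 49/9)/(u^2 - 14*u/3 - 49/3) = (u + 7/3)/(u - 7)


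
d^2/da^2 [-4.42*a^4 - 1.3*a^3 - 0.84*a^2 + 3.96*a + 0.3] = -53.04*a^2 - 7.8*a - 1.68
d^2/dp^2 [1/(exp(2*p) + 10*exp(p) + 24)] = 2*(4*(exp(p) + 5)^2*exp(p) - (2*exp(p) + 5)*(exp(2*p) + 10*exp(p) + 24))*exp(p)/(exp(2*p) + 10*exp(p) + 24)^3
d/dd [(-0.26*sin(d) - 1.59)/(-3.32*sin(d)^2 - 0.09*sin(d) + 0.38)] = (-10.5576*sin(d) + 0.4316*cos(2*d) - 0.6735)*cos(d)/(3.32*sin(d)^2 + 0.09*sin(d) - 0.38)^2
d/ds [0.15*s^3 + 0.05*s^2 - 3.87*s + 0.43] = 0.45*s^2 + 0.1*s - 3.87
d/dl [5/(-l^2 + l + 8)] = 5*(2*l - 1)/(-l^2 + l + 8)^2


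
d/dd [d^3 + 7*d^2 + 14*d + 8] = 3*d^2 + 14*d + 14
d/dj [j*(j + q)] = 2*j + q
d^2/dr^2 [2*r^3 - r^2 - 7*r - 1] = 12*r - 2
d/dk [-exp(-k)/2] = exp(-k)/2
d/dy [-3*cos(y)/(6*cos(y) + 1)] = 3*sin(y)/(6*cos(y) + 1)^2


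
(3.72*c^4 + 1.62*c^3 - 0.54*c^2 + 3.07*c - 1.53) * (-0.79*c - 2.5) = -2.9388*c^5 - 10.5798*c^4 - 3.6234*c^3 - 1.0753*c^2 - 6.4663*c + 3.825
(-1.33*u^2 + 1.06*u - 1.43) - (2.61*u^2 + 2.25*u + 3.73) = -3.94*u^2 - 1.19*u - 5.16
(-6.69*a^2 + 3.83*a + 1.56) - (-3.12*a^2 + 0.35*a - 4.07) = -3.57*a^2 + 3.48*a + 5.63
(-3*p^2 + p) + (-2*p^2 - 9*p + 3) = -5*p^2 - 8*p + 3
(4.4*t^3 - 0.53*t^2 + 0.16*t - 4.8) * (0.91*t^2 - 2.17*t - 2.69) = 4.004*t^5 - 10.0303*t^4 - 10.5403*t^3 - 3.2895*t^2 + 9.9856*t + 12.912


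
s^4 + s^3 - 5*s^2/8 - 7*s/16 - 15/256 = (s - 3/4)*(s + 1/4)^2*(s + 5/4)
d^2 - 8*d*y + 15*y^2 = (d - 5*y)*(d - 3*y)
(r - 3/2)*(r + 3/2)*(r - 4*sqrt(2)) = r^3 - 4*sqrt(2)*r^2 - 9*r/4 + 9*sqrt(2)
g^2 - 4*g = g*(g - 4)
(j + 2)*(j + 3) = j^2 + 5*j + 6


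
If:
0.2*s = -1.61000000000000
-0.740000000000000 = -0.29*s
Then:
No Solution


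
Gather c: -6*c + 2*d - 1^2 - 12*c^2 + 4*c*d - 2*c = -12*c^2 + c*(4*d - 8) + 2*d - 1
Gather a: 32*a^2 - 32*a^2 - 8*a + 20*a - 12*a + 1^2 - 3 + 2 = 0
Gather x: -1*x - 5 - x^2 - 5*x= -x^2 - 6*x - 5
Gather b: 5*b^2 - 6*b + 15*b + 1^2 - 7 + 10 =5*b^2 + 9*b + 4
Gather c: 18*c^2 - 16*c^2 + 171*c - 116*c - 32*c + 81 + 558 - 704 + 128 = 2*c^2 + 23*c + 63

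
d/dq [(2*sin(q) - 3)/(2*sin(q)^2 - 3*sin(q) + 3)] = (-4*sin(q)^2 + 12*sin(q) - 3)*cos(q)/(-3*sin(q) - cos(2*q) + 4)^2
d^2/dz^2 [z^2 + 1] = 2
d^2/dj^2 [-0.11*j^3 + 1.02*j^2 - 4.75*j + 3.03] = 2.04 - 0.66*j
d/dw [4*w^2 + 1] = 8*w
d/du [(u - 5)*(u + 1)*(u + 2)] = 3*u^2 - 4*u - 13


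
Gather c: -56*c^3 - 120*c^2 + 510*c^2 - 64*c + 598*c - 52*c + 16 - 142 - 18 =-56*c^3 + 390*c^2 + 482*c - 144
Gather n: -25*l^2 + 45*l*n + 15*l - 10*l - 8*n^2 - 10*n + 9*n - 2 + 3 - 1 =-25*l^2 + 5*l - 8*n^2 + n*(45*l - 1)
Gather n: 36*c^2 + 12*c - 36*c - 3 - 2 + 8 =36*c^2 - 24*c + 3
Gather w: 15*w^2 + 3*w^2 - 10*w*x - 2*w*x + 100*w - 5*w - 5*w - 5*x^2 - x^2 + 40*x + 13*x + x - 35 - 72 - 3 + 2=18*w^2 + w*(90 - 12*x) - 6*x^2 + 54*x - 108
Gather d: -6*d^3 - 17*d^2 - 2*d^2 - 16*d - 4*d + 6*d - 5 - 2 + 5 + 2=-6*d^3 - 19*d^2 - 14*d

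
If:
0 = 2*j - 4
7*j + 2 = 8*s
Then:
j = 2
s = 2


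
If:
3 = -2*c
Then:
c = -3/2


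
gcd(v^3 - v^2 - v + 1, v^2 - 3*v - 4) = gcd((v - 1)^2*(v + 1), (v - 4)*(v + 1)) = v + 1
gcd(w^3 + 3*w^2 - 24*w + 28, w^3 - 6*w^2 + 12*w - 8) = w^2 - 4*w + 4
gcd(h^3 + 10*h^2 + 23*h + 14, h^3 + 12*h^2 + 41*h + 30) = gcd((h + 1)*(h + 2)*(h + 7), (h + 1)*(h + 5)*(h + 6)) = h + 1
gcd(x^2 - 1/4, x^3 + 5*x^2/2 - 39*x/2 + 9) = x - 1/2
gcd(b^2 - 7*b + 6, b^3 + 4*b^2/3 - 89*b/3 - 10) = 1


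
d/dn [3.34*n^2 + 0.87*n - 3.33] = 6.68*n + 0.87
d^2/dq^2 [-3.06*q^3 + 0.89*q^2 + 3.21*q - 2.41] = 1.78 - 18.36*q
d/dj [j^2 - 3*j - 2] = 2*j - 3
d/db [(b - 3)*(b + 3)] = 2*b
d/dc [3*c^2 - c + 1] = 6*c - 1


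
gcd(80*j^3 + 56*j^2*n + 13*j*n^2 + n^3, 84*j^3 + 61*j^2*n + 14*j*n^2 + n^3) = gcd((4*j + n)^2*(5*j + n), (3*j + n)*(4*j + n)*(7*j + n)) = 4*j + n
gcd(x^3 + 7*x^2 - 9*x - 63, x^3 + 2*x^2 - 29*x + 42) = x^2 + 4*x - 21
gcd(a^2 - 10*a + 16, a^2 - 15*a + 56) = a - 8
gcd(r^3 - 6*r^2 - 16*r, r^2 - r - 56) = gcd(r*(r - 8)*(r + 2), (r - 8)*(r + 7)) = r - 8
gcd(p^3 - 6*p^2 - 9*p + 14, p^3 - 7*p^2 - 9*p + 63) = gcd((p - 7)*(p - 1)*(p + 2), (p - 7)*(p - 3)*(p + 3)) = p - 7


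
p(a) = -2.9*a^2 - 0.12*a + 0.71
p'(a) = -5.8*a - 0.12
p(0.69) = -0.75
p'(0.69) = -4.12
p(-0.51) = 0.02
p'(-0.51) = 2.84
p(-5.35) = -81.65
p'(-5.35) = 30.91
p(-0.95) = -1.79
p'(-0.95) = 5.39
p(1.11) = -3.00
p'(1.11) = -6.56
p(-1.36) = -4.49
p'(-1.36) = 7.77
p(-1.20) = -3.32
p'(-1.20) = 6.84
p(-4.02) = -45.67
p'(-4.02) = 23.20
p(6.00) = -104.41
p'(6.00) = -34.92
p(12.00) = -418.33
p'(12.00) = -69.72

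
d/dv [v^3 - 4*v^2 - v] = 3*v^2 - 8*v - 1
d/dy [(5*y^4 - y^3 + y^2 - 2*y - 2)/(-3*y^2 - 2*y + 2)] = (-30*y^5 - 27*y^4 + 44*y^3 - 14*y^2 - 8*y - 8)/(9*y^4 + 12*y^3 - 8*y^2 - 8*y + 4)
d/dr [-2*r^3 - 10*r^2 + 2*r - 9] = -6*r^2 - 20*r + 2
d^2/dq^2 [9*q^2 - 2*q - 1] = 18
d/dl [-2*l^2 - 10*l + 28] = -4*l - 10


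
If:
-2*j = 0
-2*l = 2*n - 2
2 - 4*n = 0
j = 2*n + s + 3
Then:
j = 0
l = 1/2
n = 1/2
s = -4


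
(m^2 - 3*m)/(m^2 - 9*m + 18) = m/(m - 6)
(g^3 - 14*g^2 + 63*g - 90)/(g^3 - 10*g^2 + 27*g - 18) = (g - 5)/(g - 1)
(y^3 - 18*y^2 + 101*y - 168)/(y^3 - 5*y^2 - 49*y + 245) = (y^2 - 11*y + 24)/(y^2 + 2*y - 35)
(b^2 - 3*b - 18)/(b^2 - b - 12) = (b - 6)/(b - 4)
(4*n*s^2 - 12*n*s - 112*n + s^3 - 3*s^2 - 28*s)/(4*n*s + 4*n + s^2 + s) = (s^2 - 3*s - 28)/(s + 1)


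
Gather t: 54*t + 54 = 54*t + 54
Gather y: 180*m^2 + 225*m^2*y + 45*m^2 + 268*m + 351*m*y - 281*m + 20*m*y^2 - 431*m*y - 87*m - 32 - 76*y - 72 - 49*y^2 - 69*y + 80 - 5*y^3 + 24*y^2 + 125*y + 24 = 225*m^2 - 100*m - 5*y^3 + y^2*(20*m - 25) + y*(225*m^2 - 80*m - 20)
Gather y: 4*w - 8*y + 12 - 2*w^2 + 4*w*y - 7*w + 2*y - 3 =-2*w^2 - 3*w + y*(4*w - 6) + 9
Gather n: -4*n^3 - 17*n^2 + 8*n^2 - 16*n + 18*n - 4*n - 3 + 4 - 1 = -4*n^3 - 9*n^2 - 2*n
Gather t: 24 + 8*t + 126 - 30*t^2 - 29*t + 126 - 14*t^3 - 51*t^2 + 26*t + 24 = -14*t^3 - 81*t^2 + 5*t + 300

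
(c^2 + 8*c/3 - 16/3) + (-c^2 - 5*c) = -7*c/3 - 16/3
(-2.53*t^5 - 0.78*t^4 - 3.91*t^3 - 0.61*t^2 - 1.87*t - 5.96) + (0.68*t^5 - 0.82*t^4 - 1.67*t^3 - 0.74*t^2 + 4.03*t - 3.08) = -1.85*t^5 - 1.6*t^4 - 5.58*t^3 - 1.35*t^2 + 2.16*t - 9.04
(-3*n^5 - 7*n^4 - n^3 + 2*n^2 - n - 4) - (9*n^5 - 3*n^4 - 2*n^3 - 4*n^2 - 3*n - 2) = -12*n^5 - 4*n^4 + n^3 + 6*n^2 + 2*n - 2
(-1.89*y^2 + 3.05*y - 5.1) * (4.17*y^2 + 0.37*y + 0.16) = -7.8813*y^4 + 12.0192*y^3 - 20.4409*y^2 - 1.399*y - 0.816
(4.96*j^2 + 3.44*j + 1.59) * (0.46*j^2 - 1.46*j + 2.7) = 2.2816*j^4 - 5.6592*j^3 + 9.101*j^2 + 6.9666*j + 4.293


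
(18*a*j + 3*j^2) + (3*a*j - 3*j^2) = 21*a*j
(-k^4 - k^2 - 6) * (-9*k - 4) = 9*k^5 + 4*k^4 + 9*k^3 + 4*k^2 + 54*k + 24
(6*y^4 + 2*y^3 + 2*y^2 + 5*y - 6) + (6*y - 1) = 6*y^4 + 2*y^3 + 2*y^2 + 11*y - 7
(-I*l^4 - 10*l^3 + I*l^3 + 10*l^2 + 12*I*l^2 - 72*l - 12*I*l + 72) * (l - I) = -I*l^5 - 11*l^4 + I*l^4 + 11*l^3 + 22*I*l^3 - 60*l^2 - 22*I*l^2 + 60*l + 72*I*l - 72*I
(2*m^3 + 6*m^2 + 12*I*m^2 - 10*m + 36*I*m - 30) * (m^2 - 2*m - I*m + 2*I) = 2*m^5 + 2*m^4 + 10*I*m^4 - 10*m^3 + 10*I*m^3 + 2*m^2 - 50*I*m^2 - 12*m + 10*I*m - 60*I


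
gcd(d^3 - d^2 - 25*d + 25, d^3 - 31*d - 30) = d + 5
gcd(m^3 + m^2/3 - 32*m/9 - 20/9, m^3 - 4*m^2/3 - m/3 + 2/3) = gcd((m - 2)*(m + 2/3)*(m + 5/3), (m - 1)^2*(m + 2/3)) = m + 2/3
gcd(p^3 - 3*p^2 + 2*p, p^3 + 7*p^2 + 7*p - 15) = p - 1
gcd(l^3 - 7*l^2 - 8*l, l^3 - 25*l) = l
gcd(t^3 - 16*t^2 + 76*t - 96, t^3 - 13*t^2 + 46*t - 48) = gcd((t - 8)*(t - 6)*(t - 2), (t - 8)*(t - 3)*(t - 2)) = t^2 - 10*t + 16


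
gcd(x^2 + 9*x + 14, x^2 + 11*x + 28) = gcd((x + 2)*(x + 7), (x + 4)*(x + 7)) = x + 7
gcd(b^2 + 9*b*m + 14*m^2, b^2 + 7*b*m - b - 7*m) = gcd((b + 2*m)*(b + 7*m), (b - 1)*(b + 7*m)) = b + 7*m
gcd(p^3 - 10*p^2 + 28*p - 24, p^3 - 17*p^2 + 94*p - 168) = p - 6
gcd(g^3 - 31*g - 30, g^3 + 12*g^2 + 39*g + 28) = g + 1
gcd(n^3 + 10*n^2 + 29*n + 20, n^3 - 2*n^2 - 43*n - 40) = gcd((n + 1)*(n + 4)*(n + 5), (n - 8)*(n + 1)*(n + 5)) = n^2 + 6*n + 5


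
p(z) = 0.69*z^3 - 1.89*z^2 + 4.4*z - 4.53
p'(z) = 2.07*z^2 - 3.78*z + 4.4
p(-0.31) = -6.10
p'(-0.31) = 5.77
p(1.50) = 0.15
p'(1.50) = 3.39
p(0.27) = -3.47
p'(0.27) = 3.53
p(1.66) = 0.72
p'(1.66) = 3.83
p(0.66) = -2.25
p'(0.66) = 2.81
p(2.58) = 6.09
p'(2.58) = 8.43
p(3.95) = 25.89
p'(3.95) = 21.77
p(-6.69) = -325.15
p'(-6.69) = 122.33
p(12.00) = 968.43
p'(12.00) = 257.12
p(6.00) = 102.87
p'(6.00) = 56.24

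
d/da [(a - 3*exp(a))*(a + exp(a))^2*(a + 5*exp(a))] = 4*a^3*exp(a) + 4*a^3 - 20*a^2*exp(2*a) + 12*a^2*exp(a) - 84*a*exp(3*a) - 20*a*exp(2*a) - 60*exp(4*a) - 28*exp(3*a)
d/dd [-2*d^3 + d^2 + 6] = 2*d*(1 - 3*d)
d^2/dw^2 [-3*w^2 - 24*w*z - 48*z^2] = -6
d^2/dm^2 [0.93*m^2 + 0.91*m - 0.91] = 1.86000000000000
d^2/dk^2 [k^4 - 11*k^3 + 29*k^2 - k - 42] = 12*k^2 - 66*k + 58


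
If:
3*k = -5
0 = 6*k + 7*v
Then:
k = -5/3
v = 10/7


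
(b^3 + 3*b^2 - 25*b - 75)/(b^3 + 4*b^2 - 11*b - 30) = (b^2 - 2*b - 15)/(b^2 - b - 6)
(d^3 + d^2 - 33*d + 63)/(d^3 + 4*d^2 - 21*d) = (d - 3)/d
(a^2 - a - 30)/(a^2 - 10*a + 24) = (a + 5)/(a - 4)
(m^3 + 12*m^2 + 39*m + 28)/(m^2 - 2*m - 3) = (m^2 + 11*m + 28)/(m - 3)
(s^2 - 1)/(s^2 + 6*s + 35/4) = 4*(s^2 - 1)/(4*s^2 + 24*s + 35)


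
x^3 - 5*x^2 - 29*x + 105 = (x - 7)*(x - 3)*(x + 5)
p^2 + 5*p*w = p*(p + 5*w)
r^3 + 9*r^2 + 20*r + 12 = (r + 1)*(r + 2)*(r + 6)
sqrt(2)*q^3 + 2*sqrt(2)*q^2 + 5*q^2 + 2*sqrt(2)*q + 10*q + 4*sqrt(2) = (q + 2)*(q + 2*sqrt(2))*(sqrt(2)*q + 1)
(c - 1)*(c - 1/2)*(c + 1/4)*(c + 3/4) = c^4 - c^3/2 - 13*c^2/16 + 7*c/32 + 3/32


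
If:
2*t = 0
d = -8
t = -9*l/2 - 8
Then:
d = -8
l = -16/9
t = 0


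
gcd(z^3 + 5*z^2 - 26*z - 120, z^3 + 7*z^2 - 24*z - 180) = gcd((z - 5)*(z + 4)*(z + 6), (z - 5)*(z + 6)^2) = z^2 + z - 30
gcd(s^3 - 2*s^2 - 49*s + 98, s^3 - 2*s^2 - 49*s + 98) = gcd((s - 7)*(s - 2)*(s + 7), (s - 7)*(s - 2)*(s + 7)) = s^3 - 2*s^2 - 49*s + 98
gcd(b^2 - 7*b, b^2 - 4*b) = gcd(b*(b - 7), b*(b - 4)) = b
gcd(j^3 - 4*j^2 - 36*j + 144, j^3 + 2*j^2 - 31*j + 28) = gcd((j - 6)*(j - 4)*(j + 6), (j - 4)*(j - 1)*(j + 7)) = j - 4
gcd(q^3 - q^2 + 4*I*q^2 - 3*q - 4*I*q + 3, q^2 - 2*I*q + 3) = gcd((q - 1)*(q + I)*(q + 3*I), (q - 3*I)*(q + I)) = q + I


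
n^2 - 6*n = n*(n - 6)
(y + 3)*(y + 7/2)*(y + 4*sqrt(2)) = y^3 + 4*sqrt(2)*y^2 + 13*y^2/2 + 21*y/2 + 26*sqrt(2)*y + 42*sqrt(2)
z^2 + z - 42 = (z - 6)*(z + 7)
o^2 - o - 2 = (o - 2)*(o + 1)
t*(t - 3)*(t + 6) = t^3 + 3*t^2 - 18*t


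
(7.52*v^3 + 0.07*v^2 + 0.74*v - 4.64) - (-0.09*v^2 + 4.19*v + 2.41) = 7.52*v^3 + 0.16*v^2 - 3.45*v - 7.05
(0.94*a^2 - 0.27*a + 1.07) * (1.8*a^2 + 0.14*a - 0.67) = 1.692*a^4 - 0.3544*a^3 + 1.2584*a^2 + 0.3307*a - 0.7169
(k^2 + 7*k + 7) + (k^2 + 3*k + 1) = 2*k^2 + 10*k + 8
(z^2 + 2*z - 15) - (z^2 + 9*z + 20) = -7*z - 35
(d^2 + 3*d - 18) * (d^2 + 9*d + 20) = d^4 + 12*d^3 + 29*d^2 - 102*d - 360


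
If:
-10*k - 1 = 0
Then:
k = -1/10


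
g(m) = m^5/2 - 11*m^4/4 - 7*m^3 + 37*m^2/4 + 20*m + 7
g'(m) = 5*m^4/2 - 11*m^3 - 21*m^2 + 37*m/2 + 20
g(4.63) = -596.78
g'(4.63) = -287.45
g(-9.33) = -49876.48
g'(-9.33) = 25896.97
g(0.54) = 19.18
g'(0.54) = 22.35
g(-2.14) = -4.95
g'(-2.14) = 44.47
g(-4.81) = -1855.56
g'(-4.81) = 2007.49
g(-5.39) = -3331.65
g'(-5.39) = 3142.75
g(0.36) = 15.03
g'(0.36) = 23.47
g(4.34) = -509.97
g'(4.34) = -307.52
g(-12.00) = -168245.00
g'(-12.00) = 67622.00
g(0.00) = 7.00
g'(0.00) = 20.00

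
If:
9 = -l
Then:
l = -9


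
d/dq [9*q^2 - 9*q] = 18*q - 9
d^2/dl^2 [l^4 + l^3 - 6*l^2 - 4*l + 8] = 12*l^2 + 6*l - 12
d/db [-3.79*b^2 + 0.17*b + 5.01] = 0.17 - 7.58*b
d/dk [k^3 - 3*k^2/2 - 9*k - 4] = 3*k^2 - 3*k - 9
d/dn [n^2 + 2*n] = 2*n + 2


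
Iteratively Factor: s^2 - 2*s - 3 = (s - 3)*(s + 1)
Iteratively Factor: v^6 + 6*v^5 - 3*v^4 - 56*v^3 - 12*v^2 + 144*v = (v - 2)*(v^5 + 8*v^4 + 13*v^3 - 30*v^2 - 72*v) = (v - 2)*(v + 3)*(v^4 + 5*v^3 - 2*v^2 - 24*v) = (v - 2)^2*(v + 3)*(v^3 + 7*v^2 + 12*v) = (v - 2)^2*(v + 3)^2*(v^2 + 4*v) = v*(v - 2)^2*(v + 3)^2*(v + 4)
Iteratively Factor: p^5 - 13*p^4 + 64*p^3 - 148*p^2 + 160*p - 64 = (p - 4)*(p^4 - 9*p^3 + 28*p^2 - 36*p + 16) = (p - 4)*(p - 2)*(p^3 - 7*p^2 + 14*p - 8) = (p - 4)^2*(p - 2)*(p^2 - 3*p + 2) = (p - 4)^2*(p - 2)*(p - 1)*(p - 2)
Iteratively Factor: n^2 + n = (n + 1)*(n)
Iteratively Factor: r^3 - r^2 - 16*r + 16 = (r + 4)*(r^2 - 5*r + 4) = (r - 1)*(r + 4)*(r - 4)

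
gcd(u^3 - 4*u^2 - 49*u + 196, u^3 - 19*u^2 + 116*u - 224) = u^2 - 11*u + 28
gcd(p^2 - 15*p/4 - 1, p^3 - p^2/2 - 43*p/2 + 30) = p - 4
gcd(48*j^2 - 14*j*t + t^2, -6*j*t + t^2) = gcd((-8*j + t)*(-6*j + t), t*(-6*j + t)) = -6*j + t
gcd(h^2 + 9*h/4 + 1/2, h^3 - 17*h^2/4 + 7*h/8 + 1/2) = h + 1/4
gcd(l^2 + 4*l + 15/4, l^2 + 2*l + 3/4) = l + 3/2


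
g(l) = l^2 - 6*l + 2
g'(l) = 2*l - 6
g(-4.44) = 48.35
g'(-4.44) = -14.88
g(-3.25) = 32.06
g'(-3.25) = -12.50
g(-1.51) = 13.34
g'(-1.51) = -9.02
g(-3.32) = 32.94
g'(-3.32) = -12.64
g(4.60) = -4.44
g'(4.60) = 3.20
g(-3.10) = 30.21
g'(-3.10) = -12.20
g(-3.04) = 29.48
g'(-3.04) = -12.08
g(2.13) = -6.24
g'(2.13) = -1.74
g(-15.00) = 317.00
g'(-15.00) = -36.00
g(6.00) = 2.00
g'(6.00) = 6.00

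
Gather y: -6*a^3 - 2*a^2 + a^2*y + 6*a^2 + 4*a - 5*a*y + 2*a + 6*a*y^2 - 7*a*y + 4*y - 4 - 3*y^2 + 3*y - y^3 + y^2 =-6*a^3 + 4*a^2 + 6*a - y^3 + y^2*(6*a - 2) + y*(a^2 - 12*a + 7) - 4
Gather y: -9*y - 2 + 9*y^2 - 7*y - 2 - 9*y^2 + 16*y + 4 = 0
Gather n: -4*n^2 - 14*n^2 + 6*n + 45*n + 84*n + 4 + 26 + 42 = -18*n^2 + 135*n + 72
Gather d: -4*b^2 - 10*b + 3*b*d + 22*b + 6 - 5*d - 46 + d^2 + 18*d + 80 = -4*b^2 + 12*b + d^2 + d*(3*b + 13) + 40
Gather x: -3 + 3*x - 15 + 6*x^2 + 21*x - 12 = 6*x^2 + 24*x - 30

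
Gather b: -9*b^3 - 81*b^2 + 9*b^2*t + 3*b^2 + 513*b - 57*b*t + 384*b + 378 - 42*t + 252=-9*b^3 + b^2*(9*t - 78) + b*(897 - 57*t) - 42*t + 630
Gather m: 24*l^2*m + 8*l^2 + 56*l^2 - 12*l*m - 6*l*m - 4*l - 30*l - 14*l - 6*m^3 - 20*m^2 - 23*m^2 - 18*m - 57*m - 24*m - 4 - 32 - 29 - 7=64*l^2 - 48*l - 6*m^3 - 43*m^2 + m*(24*l^2 - 18*l - 99) - 72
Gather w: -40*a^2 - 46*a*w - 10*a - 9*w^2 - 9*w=-40*a^2 - 10*a - 9*w^2 + w*(-46*a - 9)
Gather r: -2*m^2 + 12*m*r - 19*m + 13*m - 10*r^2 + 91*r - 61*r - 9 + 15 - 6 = -2*m^2 - 6*m - 10*r^2 + r*(12*m + 30)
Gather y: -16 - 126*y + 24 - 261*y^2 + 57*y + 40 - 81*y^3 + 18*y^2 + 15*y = -81*y^3 - 243*y^2 - 54*y + 48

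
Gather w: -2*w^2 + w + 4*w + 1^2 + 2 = -2*w^2 + 5*w + 3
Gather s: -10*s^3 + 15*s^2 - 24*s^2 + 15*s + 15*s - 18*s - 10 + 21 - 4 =-10*s^3 - 9*s^2 + 12*s + 7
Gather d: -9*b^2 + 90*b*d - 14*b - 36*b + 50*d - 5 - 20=-9*b^2 - 50*b + d*(90*b + 50) - 25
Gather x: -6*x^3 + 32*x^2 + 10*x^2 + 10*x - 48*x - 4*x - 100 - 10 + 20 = -6*x^3 + 42*x^2 - 42*x - 90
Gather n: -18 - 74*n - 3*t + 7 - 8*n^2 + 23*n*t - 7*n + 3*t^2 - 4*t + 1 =-8*n^2 + n*(23*t - 81) + 3*t^2 - 7*t - 10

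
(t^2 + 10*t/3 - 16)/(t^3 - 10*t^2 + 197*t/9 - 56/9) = 3*(t + 6)/(3*t^2 - 22*t + 7)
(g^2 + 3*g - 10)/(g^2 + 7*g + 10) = (g - 2)/(g + 2)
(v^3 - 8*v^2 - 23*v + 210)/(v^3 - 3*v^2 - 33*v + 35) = (v - 6)/(v - 1)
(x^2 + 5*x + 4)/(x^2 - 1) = (x + 4)/(x - 1)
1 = 1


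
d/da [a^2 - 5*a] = 2*a - 5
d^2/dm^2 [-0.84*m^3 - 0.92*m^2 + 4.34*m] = -5.04*m - 1.84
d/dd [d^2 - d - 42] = 2*d - 1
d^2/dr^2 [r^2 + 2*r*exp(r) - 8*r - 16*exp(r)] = 2*r*exp(r) - 12*exp(r) + 2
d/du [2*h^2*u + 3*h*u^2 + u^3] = 2*h^2 + 6*h*u + 3*u^2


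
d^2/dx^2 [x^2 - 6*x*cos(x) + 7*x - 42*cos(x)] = 6*x*cos(x) + 12*sin(x) + 42*cos(x) + 2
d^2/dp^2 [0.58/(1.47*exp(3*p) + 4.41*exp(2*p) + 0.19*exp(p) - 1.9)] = (0.58*(4.41*exp(2*p) + 8.82*exp(p) + 0.19)*(8.82*exp(2*p) + 17.64*exp(p) + 0.38)*exp(p) - (7.6734*exp(2*p) + 10.2312*exp(p) + 0.1102)*(1.47*exp(3*p) + 4.41*exp(2*p) + 0.19*exp(p) - 1.9))*exp(p)/(1.47*exp(3*p) + 4.41*exp(2*p) + 0.19*exp(p) - 1.9)^3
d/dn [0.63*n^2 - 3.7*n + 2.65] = 1.26*n - 3.7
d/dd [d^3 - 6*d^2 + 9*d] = 3*d^2 - 12*d + 9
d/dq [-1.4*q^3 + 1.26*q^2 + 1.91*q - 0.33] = -4.2*q^2 + 2.52*q + 1.91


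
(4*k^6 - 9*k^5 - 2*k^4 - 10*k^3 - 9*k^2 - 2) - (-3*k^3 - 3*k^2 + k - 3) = 4*k^6 - 9*k^5 - 2*k^4 - 7*k^3 - 6*k^2 - k + 1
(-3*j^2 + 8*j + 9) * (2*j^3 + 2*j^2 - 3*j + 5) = -6*j^5 + 10*j^4 + 43*j^3 - 21*j^2 + 13*j + 45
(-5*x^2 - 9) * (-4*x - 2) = 20*x^3 + 10*x^2 + 36*x + 18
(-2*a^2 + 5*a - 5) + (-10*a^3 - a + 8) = -10*a^3 - 2*a^2 + 4*a + 3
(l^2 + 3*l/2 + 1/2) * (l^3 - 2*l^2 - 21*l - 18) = l^5 - l^4/2 - 47*l^3/2 - 101*l^2/2 - 75*l/2 - 9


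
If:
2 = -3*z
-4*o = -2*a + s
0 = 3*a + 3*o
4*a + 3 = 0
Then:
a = -3/4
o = 3/4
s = -9/2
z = -2/3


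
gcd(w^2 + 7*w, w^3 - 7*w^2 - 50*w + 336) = w + 7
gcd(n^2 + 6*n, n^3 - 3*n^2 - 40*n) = n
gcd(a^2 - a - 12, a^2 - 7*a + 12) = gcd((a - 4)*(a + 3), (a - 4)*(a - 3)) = a - 4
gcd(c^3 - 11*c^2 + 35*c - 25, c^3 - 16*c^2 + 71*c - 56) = c - 1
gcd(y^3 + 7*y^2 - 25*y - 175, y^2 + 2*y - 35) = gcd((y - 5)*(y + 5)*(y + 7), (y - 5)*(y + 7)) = y^2 + 2*y - 35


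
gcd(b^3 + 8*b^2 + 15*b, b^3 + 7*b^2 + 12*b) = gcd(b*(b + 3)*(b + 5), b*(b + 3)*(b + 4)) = b^2 + 3*b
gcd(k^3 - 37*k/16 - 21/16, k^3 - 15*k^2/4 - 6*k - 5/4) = k + 1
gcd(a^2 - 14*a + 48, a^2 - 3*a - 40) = a - 8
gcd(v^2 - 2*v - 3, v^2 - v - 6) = v - 3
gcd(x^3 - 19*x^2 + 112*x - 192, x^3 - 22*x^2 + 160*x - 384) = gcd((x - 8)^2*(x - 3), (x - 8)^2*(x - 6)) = x^2 - 16*x + 64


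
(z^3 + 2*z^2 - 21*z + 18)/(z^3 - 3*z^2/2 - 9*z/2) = 2*(z^2 + 5*z - 6)/(z*(2*z + 3))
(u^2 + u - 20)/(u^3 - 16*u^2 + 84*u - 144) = (u + 5)/(u^2 - 12*u + 36)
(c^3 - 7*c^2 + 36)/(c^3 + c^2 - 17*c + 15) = (c^2 - 4*c - 12)/(c^2 + 4*c - 5)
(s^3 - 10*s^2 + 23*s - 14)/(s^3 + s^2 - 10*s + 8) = (s - 7)/(s + 4)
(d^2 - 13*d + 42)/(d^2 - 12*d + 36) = (d - 7)/(d - 6)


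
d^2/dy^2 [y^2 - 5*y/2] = 2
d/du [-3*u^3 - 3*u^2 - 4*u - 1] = -9*u^2 - 6*u - 4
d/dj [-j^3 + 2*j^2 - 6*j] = -3*j^2 + 4*j - 6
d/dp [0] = 0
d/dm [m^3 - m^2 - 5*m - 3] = 3*m^2 - 2*m - 5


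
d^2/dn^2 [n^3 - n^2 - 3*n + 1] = 6*n - 2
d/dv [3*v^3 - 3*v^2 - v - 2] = 9*v^2 - 6*v - 1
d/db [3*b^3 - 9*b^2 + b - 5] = 9*b^2 - 18*b + 1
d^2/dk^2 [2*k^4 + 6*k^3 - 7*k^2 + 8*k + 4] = 24*k^2 + 36*k - 14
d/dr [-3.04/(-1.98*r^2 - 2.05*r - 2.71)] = (-12.0384*r - 6.232)/(1.98*r^2 + 2.05*r + 2.71)^2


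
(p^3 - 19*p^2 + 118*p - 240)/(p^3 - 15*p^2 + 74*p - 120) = (p - 8)/(p - 4)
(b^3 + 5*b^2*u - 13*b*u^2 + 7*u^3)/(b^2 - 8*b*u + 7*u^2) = (-b^2 - 6*b*u + 7*u^2)/(-b + 7*u)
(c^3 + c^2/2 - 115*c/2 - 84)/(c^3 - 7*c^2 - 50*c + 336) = (c + 3/2)/(c - 6)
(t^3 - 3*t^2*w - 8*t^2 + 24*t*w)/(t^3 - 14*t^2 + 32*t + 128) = t*(t - 3*w)/(t^2 - 6*t - 16)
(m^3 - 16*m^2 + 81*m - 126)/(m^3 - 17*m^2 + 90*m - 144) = (m - 7)/(m - 8)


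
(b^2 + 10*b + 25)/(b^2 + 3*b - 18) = (b^2 + 10*b + 25)/(b^2 + 3*b - 18)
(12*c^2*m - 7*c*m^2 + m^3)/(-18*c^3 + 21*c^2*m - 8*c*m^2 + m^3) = m*(-4*c + m)/(6*c^2 - 5*c*m + m^2)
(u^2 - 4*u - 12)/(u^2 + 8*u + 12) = (u - 6)/(u + 6)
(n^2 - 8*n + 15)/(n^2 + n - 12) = (n - 5)/(n + 4)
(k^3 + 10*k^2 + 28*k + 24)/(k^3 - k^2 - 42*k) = (k^2 + 4*k + 4)/(k*(k - 7))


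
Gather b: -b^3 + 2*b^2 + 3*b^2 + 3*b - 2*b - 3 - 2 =-b^3 + 5*b^2 + b - 5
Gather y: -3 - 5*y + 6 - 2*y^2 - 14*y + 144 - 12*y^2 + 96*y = -14*y^2 + 77*y + 147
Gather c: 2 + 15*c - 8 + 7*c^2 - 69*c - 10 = 7*c^2 - 54*c - 16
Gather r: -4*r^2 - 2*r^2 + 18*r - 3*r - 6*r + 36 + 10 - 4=-6*r^2 + 9*r + 42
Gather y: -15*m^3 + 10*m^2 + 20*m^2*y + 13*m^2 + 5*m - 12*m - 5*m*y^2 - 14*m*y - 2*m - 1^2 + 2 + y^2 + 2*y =-15*m^3 + 23*m^2 - 9*m + y^2*(1 - 5*m) + y*(20*m^2 - 14*m + 2) + 1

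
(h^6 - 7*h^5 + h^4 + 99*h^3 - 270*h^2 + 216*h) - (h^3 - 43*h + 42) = h^6 - 7*h^5 + h^4 + 98*h^3 - 270*h^2 + 259*h - 42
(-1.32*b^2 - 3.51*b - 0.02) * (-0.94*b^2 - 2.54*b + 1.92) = 1.2408*b^4 + 6.6522*b^3 + 6.3998*b^2 - 6.6884*b - 0.0384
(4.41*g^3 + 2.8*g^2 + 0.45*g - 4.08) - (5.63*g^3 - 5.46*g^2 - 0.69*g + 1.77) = -1.22*g^3 + 8.26*g^2 + 1.14*g - 5.85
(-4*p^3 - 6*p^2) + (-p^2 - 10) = -4*p^3 - 7*p^2 - 10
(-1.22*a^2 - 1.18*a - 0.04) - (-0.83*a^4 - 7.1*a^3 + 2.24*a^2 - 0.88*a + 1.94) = 0.83*a^4 + 7.1*a^3 - 3.46*a^2 - 0.3*a - 1.98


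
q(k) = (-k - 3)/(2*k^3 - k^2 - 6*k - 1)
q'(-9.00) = 0.00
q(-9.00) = 0.00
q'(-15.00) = 0.00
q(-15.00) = 0.00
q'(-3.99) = 0.00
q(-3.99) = -0.01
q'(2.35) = 4.03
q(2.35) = -1.00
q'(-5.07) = -0.00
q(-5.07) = -0.01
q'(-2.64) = 0.05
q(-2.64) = 0.01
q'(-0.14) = -462.31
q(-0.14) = 15.45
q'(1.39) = 0.52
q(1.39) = 0.74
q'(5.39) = 0.02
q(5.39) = -0.03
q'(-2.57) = 0.06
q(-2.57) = 0.02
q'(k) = (-k - 3)*(-6*k^2 + 2*k + 6)/(2*k^3 - k^2 - 6*k - 1)^2 - 1/(2*k^3 - k^2 - 6*k - 1) = (-2*k^3 + k^2 + 6*k - 2*(k + 3)*(-3*k^2 + k + 3) + 1)/(-2*k^3 + k^2 + 6*k + 1)^2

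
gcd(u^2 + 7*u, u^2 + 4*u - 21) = u + 7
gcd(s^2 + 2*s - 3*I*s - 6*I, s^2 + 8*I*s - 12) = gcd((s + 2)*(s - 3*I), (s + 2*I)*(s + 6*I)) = 1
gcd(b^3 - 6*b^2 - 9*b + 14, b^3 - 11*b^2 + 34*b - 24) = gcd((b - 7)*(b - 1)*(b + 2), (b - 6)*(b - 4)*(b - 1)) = b - 1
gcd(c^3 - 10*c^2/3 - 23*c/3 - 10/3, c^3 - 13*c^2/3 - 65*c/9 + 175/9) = c - 5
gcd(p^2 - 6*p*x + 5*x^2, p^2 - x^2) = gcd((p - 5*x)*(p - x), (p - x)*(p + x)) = -p + x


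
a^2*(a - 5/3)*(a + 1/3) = a^4 - 4*a^3/3 - 5*a^2/9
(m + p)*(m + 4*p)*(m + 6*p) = m^3 + 11*m^2*p + 34*m*p^2 + 24*p^3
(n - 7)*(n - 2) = n^2 - 9*n + 14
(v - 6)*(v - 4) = v^2 - 10*v + 24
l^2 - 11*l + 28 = (l - 7)*(l - 4)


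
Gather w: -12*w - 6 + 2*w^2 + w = 2*w^2 - 11*w - 6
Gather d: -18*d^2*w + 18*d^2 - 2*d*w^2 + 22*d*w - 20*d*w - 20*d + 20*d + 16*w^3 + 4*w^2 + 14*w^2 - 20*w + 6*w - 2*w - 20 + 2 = d^2*(18 - 18*w) + d*(-2*w^2 + 2*w) + 16*w^3 + 18*w^2 - 16*w - 18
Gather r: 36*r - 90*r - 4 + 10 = 6 - 54*r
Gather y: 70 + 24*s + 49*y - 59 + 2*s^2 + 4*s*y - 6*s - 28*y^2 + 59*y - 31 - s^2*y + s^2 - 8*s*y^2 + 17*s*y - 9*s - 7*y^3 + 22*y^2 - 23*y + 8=3*s^2 + 9*s - 7*y^3 + y^2*(-8*s - 6) + y*(-s^2 + 21*s + 85) - 12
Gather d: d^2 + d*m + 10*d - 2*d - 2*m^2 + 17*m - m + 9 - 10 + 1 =d^2 + d*(m + 8) - 2*m^2 + 16*m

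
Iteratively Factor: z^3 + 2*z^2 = (z)*(z^2 + 2*z) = z*(z + 2)*(z)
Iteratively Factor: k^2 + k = (k + 1)*(k)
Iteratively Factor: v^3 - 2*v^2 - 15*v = (v + 3)*(v^2 - 5*v) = (v - 5)*(v + 3)*(v)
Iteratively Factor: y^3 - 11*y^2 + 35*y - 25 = (y - 1)*(y^2 - 10*y + 25) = (y - 5)*(y - 1)*(y - 5)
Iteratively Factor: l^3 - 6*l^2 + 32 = (l + 2)*(l^2 - 8*l + 16) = (l - 4)*(l + 2)*(l - 4)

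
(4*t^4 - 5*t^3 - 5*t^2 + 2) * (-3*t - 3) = -12*t^5 + 3*t^4 + 30*t^3 + 15*t^2 - 6*t - 6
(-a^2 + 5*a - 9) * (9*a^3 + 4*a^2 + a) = -9*a^5 + 41*a^4 - 62*a^3 - 31*a^2 - 9*a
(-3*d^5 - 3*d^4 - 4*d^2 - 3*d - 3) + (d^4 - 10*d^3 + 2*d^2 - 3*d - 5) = -3*d^5 - 2*d^4 - 10*d^3 - 2*d^2 - 6*d - 8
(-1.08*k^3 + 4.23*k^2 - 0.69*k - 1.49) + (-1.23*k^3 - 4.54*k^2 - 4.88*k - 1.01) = -2.31*k^3 - 0.31*k^2 - 5.57*k - 2.5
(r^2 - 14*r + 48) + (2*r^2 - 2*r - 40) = 3*r^2 - 16*r + 8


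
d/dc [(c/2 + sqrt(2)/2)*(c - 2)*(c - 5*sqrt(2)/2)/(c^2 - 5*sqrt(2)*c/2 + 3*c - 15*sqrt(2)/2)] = (2*c^4 - 10*sqrt(2)*c^3 + 12*c^3 - 50*sqrt(2)*c^2 + 13*c^2 + 50*c + 60*sqrt(2)*c - 150 + 125*sqrt(2))/(2*(2*c^4 - 10*sqrt(2)*c^3 + 12*c^3 - 60*sqrt(2)*c^2 + 43*c^2 - 90*sqrt(2)*c + 150*c + 225))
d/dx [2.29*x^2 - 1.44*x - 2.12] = 4.58*x - 1.44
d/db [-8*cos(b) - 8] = 8*sin(b)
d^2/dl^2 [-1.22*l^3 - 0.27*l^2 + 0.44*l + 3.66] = -7.32*l - 0.54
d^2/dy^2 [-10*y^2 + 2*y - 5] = -20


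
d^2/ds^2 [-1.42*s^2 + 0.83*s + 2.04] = -2.84000000000000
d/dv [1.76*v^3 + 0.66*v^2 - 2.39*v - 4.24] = 5.28*v^2 + 1.32*v - 2.39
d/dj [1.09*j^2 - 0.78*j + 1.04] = 2.18*j - 0.78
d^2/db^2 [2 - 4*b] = 0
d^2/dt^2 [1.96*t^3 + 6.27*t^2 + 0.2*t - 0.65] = 11.76*t + 12.54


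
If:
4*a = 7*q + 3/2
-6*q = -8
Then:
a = 65/24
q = 4/3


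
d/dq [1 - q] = -1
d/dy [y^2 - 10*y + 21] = 2*y - 10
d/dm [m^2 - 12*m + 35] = 2*m - 12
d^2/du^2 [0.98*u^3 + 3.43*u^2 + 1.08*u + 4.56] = 5.88*u + 6.86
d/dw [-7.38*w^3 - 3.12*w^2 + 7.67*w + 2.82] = -22.14*w^2 - 6.24*w + 7.67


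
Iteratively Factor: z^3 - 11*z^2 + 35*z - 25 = (z - 5)*(z^2 - 6*z + 5) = (z - 5)*(z - 1)*(z - 5)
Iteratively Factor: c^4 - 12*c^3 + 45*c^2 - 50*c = (c)*(c^3 - 12*c^2 + 45*c - 50) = c*(c - 5)*(c^2 - 7*c + 10) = c*(c - 5)^2*(c - 2)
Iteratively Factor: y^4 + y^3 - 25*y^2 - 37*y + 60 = (y + 3)*(y^3 - 2*y^2 - 19*y + 20) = (y - 5)*(y + 3)*(y^2 + 3*y - 4) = (y - 5)*(y + 3)*(y + 4)*(y - 1)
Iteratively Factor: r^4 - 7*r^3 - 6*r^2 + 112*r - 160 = (r - 2)*(r^3 - 5*r^2 - 16*r + 80) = (r - 5)*(r - 2)*(r^2 - 16) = (r - 5)*(r - 2)*(r + 4)*(r - 4)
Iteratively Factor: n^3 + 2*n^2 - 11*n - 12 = (n + 1)*(n^2 + n - 12) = (n + 1)*(n + 4)*(n - 3)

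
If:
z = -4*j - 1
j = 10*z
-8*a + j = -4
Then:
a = 77/164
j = -10/41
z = -1/41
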